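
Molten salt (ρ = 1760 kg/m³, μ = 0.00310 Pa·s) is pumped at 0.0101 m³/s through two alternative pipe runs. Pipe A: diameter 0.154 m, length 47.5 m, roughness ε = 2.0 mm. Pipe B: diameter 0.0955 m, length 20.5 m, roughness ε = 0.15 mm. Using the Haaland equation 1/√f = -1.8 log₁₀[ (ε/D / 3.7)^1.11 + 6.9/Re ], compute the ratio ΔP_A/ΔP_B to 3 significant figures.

ΔP_A/ΔP_B ≈ 0.373

Pipe A: V = Q/A = 0.0101/0.01863 = 0.5422 m/s; Re = 4.741e+04; ε/D = 0.013; Haaland → f = 0.04258; ΔP_A = f(L/D)(ρV²/2) = 3398 Pa.
Pipe B: V = Q/A = 0.0101/0.007163 = 1.41 m/s; Re = 7.645e+04; ε/D = 0.00157; Haaland → f = 0.02426; ΔP_B = f(L/D)(ρV²/2) = 9110 Pa.
ΔP_A/ΔP_B = 3398/9110 = 0.373.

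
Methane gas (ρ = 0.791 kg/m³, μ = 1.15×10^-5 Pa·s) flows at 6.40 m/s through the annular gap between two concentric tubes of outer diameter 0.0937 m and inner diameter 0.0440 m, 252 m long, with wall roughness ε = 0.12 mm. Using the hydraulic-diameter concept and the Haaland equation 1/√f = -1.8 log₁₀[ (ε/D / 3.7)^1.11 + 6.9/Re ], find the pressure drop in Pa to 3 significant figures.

Hydraulic diameter D_h = 4A/P = D_o - D_i = 0.0937 - 0.044 = 0.0497 m.
Re = ρVD_h/μ = 0.791·6.4·0.0497/1.15e-05 = 2.188e+04.
ε/D_h = 0.00012/0.0497 = 0.00241; Haaland gives 1/√f = -1.8 log₁₀[0.000291+0.000315] = 5.791, so f = 0.02982.
ΔP = f(L/D_h)(ρV²/2) = 0.02982·252/0.0497·16.2 = 2450 Pa.

ΔP ≈ 2450 Pa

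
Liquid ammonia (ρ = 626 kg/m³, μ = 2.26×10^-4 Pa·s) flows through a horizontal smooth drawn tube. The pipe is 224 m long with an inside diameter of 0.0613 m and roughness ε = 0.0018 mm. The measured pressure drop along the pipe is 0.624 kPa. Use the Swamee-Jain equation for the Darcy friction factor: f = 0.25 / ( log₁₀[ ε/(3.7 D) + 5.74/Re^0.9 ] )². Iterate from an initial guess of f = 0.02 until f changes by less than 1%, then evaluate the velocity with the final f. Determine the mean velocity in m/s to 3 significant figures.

Rearranging Darcy-Weisbach: V = √(2·ΔP·D/(f·L·ρ)). With ε/D = 1.8e-06/0.0613 = 2.94e-05, iterate starting from f = 0.02:
  f = 0.02 → V = √(2·624·0.0613/(0.02·224·626)) = 0.1652 m/s; Re = ρVD/μ = 2.804e+04; f → 0.02384
  f = 0.02384 → V = 0.1513 m/s; Re = 2.568e+04; f → 0.02435
  f = 0.02435 → V = 0.1497 m/s; Re = 2.542e+04; f → 0.02441
Converged (Δf/f < 1%). With the final f = 0.02441: V = √(2·624·0.0613/(0.02441·224·626)) = 0.1495 m/s.

V ≈ 0.149 m/s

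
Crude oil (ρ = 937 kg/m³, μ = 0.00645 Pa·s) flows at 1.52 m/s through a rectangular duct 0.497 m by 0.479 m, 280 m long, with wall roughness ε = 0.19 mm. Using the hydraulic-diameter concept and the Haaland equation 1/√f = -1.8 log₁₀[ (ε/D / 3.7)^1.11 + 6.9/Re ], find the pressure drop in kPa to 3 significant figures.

ΔP ≈ 12.0 kPa

Hydraulic diameter D_h = 4A/P = 4·(0.497·0.479)/(2·(0.497+0.479)) = 0.9523/1.952 = 0.4878 m.
Re = ρVD_h/μ = 937·1.52·0.4878/0.00645 = 1.077e+05.
ε/D_h = 0.00019/0.4878 = 0.000389; Haaland gives 1/√f = -1.8 log₁₀[3.84e-05+6.41e-05] = 7.181, so f = 0.01939.
ΔP = f(L/D_h)(ρV²/2) = 0.01939·280/0.4878·1082 = 1.205e+04 Pa.
ΔP = 12.0 kPa.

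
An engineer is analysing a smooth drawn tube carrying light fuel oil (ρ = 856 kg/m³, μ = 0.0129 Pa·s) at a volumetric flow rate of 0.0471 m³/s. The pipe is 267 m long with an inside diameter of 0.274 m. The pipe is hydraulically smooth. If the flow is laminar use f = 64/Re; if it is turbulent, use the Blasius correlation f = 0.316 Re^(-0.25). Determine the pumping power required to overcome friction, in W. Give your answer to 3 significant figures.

Cross-sectional area A = πD²/4 = π(0.274)²/4 = 0.05896 m²; mean velocity V = Q/A = 0.0471/0.05896 = 0.7988 m/s.
Reynolds number Re = ρVD/μ = 856 · 0.7988 · 0.274 / 0.0129 = 1.452e+04.
Re > 4000 → turbulent. Smooth-pipe (Blasius): f = 0.316 Re^(-0.25) = 0.316/(1.452e+04)^0.25 = 0.02879.
Darcy-Weisbach: ΔP = f(L/D)(ρV²/2) = 0.02879·(267/0.274)·(856·0.7988²/2) = 0.02879·974.5·273.1 = 7660 Pa.
Pumping power P = QΔP = 0.0471·7660 = 360.8 W = 361 W.

P ≈ 361 W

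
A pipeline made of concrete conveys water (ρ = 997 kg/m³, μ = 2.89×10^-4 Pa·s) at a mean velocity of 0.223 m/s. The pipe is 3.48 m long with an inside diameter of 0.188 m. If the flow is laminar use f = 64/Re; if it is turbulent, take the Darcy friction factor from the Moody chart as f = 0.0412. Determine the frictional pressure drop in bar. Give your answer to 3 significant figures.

ΔP ≈ 1.89×10^-4 bar

Reynolds number Re = ρVD/μ = 997 · 0.223 · 0.188 / 0.000289 = 1.446e+05.
Re > 4000 → turbulent; use the Moody-chart value f = 0.0412.
Darcy-Weisbach: ΔP = f(L/D)(ρV²/2) = 0.0412·(3.48/0.188)·(997·0.223²/2) = 0.0412·18.51·24.79 = 18.91 Pa.
ΔP = 18.91 Pa = 1.89×10^-4 bar.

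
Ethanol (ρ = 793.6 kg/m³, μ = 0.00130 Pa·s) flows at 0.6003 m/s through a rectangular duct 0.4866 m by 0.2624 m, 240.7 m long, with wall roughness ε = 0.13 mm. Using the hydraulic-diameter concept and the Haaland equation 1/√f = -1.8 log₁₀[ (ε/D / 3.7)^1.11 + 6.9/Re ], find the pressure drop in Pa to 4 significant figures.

ΔP ≈ 1916 Pa

Hydraulic diameter D_h = 4A/P = 4·(0.4866·0.2624)/(2·(0.4866+0.2624)) = 0.5107/1.498 = 0.3409 m.
Re = ρVD_h/μ = 793.6·0.6003·0.3409/0.0013 = 1.249e+05.
ε/D_h = 0.00013/0.3409 = 0.000381; Haaland gives 1/√f = -1.8 log₁₀[3.75e-05+5.52e-05] = 7.259, so f = 0.01898.
ΔP = f(L/D_h)(ρV²/2) = 0.01898·240.7/0.3409·143 = 1916 Pa.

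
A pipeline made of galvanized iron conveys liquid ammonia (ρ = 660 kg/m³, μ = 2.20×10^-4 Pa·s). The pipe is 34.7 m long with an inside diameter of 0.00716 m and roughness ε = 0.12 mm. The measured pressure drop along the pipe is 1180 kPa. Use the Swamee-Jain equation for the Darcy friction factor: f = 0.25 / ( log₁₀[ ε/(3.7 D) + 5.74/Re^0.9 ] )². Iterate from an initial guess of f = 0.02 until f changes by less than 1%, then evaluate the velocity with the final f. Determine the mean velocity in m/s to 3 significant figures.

V ≈ 3.99 m/s

Rearranging Darcy-Weisbach: V = √(2·ΔP·D/(f·L·ρ)). With ε/D = 0.00012/0.00716 = 0.0168, iterate starting from f = 0.02:
  f = 0.02 → V = √(2·1.18e+06·0.00716/(0.02·34.7·660)) = 6.074 m/s; Re = ρVD/μ = 1.305e+05; f → 0.04603
  f = 0.04603 → V = 4.004 m/s; Re = 8.6e+04; f → 0.04627
Converged (Δf/f < 1%). With the final f = 0.04627: V = √(2·1.18e+06·0.00716/(0.04627·34.7·660)) = 3.993 m/s.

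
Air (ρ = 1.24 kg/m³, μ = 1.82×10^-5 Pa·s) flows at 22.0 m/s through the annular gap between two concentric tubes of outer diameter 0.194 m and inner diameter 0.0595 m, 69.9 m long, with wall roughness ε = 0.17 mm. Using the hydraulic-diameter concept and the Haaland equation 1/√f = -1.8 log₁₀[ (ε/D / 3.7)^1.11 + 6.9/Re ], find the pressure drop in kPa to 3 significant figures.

ΔP ≈ 3.42 kPa

Hydraulic diameter D_h = 4A/P = D_o - D_i = 0.194 - 0.0595 = 0.1345 m.
Re = ρVD_h/μ = 1.24·22·0.1345/1.82e-05 = 2.016e+05.
ε/D_h = 0.00017/0.1345 = 0.00126; Haaland gives 1/√f = -1.8 log₁₀[0.000142+3.42e-05] = 6.757, so f = 0.0219.
ΔP = f(L/D_h)(ρV²/2) = 0.0219·69.9/0.1345·300.1 = 3416 Pa.
ΔP = 3.42 kPa.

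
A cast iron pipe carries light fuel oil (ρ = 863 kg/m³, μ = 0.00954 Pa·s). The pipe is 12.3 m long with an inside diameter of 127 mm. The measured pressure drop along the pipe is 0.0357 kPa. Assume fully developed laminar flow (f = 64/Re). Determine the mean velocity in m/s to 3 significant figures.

For laminar flow, f = 64/Re with Re = ρVD/μ, so Darcy-Weisbach reduces to ΔP = 32μLV/D². Solving for V: V = ΔP·D²/(32μL) = 35.7·(0.127)²/(32·0.00954·12.3) = 0.1533 m/s.
Check: Re = ρVD/μ = 863·0.1533·0.127/0.00954 = 1762 < 2300, so the laminar assumption holds.

V ≈ 0.153 m/s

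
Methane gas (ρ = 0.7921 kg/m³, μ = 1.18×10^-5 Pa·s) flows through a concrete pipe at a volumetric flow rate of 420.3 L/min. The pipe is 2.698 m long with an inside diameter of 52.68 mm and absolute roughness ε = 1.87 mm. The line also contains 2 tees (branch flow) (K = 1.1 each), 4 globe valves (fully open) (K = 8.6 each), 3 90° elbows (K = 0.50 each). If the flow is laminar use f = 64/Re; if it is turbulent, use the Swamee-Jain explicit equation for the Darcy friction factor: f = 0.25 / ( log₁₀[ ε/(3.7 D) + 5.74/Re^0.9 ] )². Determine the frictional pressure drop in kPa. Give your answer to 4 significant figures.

Q = 420.3 L/min = 420.3/60000 = 0.007005 m³/s.
Cross-sectional area A = πD²/4 = π(0.05268)²/4 = 0.00218 m²; mean velocity V = Q/A = 0.007005/0.00218 = 3.214 m/s.
Reynolds number Re = ρVD/μ = 0.7921 · 3.214 · 0.05268 / 1.18e-05 = 1.137e+04.
Re > 4000 → turbulent. Relative roughness ε/D = 0.00187/0.05268 = 0.0355. Swamee-Jain: f = 0.25/(log₁₀[0.0355/3.7 + 5.74/1.137e+04^0.9])² = 0.25/(log₁₀[0.00959 + 0.00128])² = 0.25/(-1.963)² = 0.06485.
Total minor-loss coefficient ΣK = 2·1.1 + 4·8.6 + 3·0.5 = 38.1.
ΔP = [f·L/D + ΣK]·(ρV²/2) = [0.06485·2.698/0.05268 + 38.1]·(0.7921·3.214²/2) = [3.321 + 38.1]·4.091 = 169.4 Pa.
ΔP = 169.4 Pa = 0.1694 kPa.

ΔP ≈ 0.1694 kPa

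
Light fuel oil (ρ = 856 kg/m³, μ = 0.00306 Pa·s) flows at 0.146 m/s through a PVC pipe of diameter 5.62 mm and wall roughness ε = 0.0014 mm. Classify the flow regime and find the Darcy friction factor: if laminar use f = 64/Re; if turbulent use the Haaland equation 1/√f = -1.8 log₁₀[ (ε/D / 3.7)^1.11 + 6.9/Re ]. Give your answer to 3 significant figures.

Re = ρVD/μ = 856·0.146·0.00562/0.00306 = 229.5.
Re < 2300 → laminar, so f = 64/Re = 0.2788 (roughness is irrelevant in laminar flow).

f ≈ 0.279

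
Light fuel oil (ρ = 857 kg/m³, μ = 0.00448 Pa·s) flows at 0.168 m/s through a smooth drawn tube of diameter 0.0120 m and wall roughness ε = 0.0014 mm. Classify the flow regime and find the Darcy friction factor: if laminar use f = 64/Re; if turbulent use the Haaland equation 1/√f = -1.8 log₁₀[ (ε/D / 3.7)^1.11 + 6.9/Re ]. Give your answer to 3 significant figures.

Re = ρVD/μ = 857·0.168·0.012/0.00448 = 385.7.
Re < 2300 → laminar, so f = 64/Re = 0.166 (roughness is irrelevant in laminar flow).

f ≈ 0.166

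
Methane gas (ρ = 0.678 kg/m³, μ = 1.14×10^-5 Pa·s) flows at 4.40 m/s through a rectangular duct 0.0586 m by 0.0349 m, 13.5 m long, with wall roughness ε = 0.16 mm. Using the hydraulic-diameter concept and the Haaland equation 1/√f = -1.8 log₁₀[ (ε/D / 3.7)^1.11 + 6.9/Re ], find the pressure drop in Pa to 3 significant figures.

ΔP ≈ 70.7 Pa

Hydraulic diameter D_h = 4A/P = 4·(0.0586·0.0349)/(2·(0.0586+0.0349)) = 0.008181/0.187 = 0.04375 m.
Re = ρVD_h/μ = 0.678·4.4·0.04375/1.14e-05 = 1.145e+04.
ε/D_h = 0.00016/0.04375 = 0.00366; Haaland gives 1/√f = -1.8 log₁₀[0.000462+0.000603] = 5.351, so f = 0.03492.
ΔP = f(L/D_h)(ρV²/2) = 0.03492·13.5/0.04375·6.563 = 70.73 Pa.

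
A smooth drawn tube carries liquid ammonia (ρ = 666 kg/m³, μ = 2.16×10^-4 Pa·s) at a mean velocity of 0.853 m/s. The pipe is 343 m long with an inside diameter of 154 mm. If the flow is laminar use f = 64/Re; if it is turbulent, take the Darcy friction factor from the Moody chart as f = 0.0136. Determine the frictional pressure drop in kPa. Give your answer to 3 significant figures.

ΔP ≈ 7.34 kPa

Reynolds number Re = ρVD/μ = 666 · 0.853 · 0.154 / 0.000216 = 4.05e+05.
Re > 4000 → turbulent; use the Moody-chart value f = 0.0136.
Darcy-Weisbach: ΔP = f(L/D)(ρV²/2) = 0.0136·(343/0.154)·(666·0.853²/2) = 0.0136·2227·242.3 = 7339 Pa.
ΔP = 7339 Pa = 7.34 kPa.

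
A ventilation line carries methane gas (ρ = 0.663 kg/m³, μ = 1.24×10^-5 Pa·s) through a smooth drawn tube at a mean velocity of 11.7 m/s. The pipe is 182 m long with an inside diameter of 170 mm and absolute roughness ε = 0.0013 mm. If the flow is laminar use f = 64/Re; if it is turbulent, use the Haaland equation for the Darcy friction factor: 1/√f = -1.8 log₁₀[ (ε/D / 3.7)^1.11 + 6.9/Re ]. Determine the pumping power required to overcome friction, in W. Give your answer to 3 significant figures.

P ≈ 227 W

Reynolds number Re = ρVD/μ = 0.663 · 11.7 · 0.17 / 1.24e-05 = 1.063e+05.
Re > 4000 → turbulent. Relative roughness ε/D = 1.3e-06/0.17 = 7.65e-06. Haaland: 1/√f = -1.8 log₁₀[(7.65e-06/3.7)^1.11 + 6.9/1.063e+05] = -1.8 log₁₀[4.9e-07 + 6.49e-05] = 7.532, so f = 0.01763.
Darcy-Weisbach: ΔP = f(L/D)(ρV²/2) = 0.01763·(182/0.17)·(0.663·11.7²/2) = 0.01763·1071·45.38 = 856.3 Pa.
Q = V·A = 11.7·0.0227 = 0.2656 m³/s.
Pumping power P = QΔP = 0.2656·856.3 = 227.4 W = 227 W.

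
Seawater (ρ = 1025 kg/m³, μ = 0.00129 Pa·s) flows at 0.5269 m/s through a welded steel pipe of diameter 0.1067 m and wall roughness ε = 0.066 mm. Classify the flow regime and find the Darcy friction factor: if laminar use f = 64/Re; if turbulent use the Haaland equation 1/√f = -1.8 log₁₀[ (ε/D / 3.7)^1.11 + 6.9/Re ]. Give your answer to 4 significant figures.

Re = ρVD/μ = 1025·0.5269·0.1067/0.00129 = 4.467e+04.
Re > 4000 → turbulent. ε/D = 6.6e-05/0.1067 = 0.000619; Haaland: 1/√f = -1.8 log₁₀[6.42e-05 + 0.000154] = 6.588, so f = 0.02304.

f ≈ 0.02304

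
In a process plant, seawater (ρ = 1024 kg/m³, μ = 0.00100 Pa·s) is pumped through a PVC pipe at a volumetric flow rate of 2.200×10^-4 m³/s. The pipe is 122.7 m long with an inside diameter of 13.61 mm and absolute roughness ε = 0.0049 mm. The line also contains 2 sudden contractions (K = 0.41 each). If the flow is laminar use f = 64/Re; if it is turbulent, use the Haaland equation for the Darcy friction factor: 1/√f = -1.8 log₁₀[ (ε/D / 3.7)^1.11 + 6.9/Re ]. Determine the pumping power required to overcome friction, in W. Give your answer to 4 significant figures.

P ≈ 60.76 W

Cross-sectional area A = πD²/4 = π(0.01361)²/4 = 0.0001455 m²; mean velocity V = Q/A = 0.00022/0.0001455 = 1.512 m/s.
Reynolds number Re = ρVD/μ = 1024 · 1.512 · 0.01361 / 0.001 = 2.108e+04.
Re > 4000 → turbulent. Relative roughness ε/D = 4.9e-06/0.01361 = 0.00036. Haaland: 1/√f = -1.8 log₁₀[(0.00036/3.7)^1.11 + 6.9/2.108e+04] = -1.8 log₁₀[3.52e-05 + 0.000327] = 6.193, so f = 0.02607.
Total minor-loss coefficient ΣK = 2·0.41 = 0.82.
ΔP = [f·L/D + ΣK]·(ρV²/2) = [0.02607·122.7/0.01361 + 0.82]·(1024·1.512²/2) = [235.1 + 0.82]·1171 = 2.762e+05 Pa.
Pumping power P = QΔP = 0.00022·2.762e+05 = 60.761 W = 60.76 W.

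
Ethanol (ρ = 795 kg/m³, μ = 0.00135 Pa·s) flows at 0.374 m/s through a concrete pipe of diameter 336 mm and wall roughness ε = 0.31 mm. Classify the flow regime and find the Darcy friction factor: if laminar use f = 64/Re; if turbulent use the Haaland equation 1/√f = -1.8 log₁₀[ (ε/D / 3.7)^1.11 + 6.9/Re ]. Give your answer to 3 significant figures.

f ≈ 0.0224

Re = ρVD/μ = 795·0.374·0.336/0.00135 = 7.4e+04.
Re > 4000 → turbulent. ε/D = 0.00031/0.336 = 0.000923; Haaland: 1/√f = -1.8 log₁₀[0.0001 + 9.32e-05] = 6.685, so f = 0.02238.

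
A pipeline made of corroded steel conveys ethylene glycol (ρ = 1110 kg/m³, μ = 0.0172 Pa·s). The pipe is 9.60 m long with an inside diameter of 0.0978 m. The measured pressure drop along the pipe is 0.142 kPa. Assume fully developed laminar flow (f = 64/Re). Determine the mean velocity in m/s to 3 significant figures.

V ≈ 0.257 m/s

For laminar flow, f = 64/Re with Re = ρVD/μ, so Darcy-Weisbach reduces to ΔP = 32μLV/D². Solving for V: V = ΔP·D²/(32μL) = 142·(0.0978)²/(32·0.0172·9.6) = 0.257 m/s.
Check: Re = ρVD/μ = 1110·0.257·0.0978/0.0172 = 1622 < 2300, so the laminar assumption holds.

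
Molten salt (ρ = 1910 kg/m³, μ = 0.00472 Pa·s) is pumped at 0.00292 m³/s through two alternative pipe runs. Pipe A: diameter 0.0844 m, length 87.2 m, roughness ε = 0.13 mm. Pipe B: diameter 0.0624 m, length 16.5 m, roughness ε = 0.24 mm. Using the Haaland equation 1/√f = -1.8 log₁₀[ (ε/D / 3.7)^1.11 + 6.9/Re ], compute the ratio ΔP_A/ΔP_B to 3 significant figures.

ΔP_A/ΔP_B ≈ 1.07

Pipe A: V = Q/A = 0.00292/0.005595 = 0.5219 m/s; Re = 1.783e+04; ε/D = 0.00154; Haaland → f = 0.02924; ΔP_A = f(L/D)(ρV²/2) = 7860 Pa.
Pipe B: V = Q/A = 0.00292/0.003058 = 0.9548 m/s; Re = 2.411e+04; ε/D = 0.00385; Haaland → f = 0.03189; ΔP_B = f(L/D)(ρV²/2) = 7342 Pa.
ΔP_A/ΔP_B = 7860/7342 = 1.07.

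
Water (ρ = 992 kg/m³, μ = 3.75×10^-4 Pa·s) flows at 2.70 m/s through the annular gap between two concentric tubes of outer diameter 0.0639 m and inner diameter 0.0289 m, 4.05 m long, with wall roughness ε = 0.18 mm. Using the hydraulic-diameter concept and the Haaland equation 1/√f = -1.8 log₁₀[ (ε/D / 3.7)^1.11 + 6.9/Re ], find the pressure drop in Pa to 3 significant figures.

ΔP ≈ 13000 Pa

Hydraulic diameter D_h = 4A/P = D_o - D_i = 0.0639 - 0.0289 = 0.035 m.
Re = ρVD_h/μ = 992·2.7·0.035/0.000375 = 2.5e+05.
ε/D_h = 0.00018/0.035 = 0.00514; Haaland gives 1/√f = -1.8 log₁₀[0.000674+2.76e-05] = 5.677, so f = 0.03103.
ΔP = f(L/D_h)(ρV²/2) = 0.03103·4.05/0.035·3616 = 1.298e+04 Pa.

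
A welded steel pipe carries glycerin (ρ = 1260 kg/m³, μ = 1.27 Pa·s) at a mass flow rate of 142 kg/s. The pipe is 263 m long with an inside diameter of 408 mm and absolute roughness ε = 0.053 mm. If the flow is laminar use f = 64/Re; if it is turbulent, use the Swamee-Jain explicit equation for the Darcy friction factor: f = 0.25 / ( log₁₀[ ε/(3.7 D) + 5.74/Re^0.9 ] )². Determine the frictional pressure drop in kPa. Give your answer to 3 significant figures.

A = πD²/4 = π(0.408)²/4 = 0.1307 m²; mean velocity V = ṁ/(ρA) = 142/(1260 · 0.1307) = 0.862 m/s.
Reynolds number Re = ρVD/μ = 1260 · 0.862 · 0.408 / 1.27 = 348.9.
Re < 2300 → laminar flow, so f = 64/Re = 64/348.9 = 0.1834 (the turbulent correlation is not needed).
Darcy-Weisbach: ΔP = f(L/D)(ρV²/2) = 0.1834·(263/0.408)·(1260·0.862²/2) = 0.1834·644.6·468.1 = 5.535e+04 Pa.
ΔP = 5.535e+04 Pa = 55.3 kPa.

ΔP ≈ 55.3 kPa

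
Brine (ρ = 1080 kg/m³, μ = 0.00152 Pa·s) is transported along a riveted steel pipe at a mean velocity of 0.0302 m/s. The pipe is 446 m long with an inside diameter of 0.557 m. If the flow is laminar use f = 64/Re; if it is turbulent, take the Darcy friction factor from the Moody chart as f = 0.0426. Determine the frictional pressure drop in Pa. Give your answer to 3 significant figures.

Reynolds number Re = ρVD/μ = 1080 · 0.0302 · 0.557 / 0.00152 = 1.195e+04.
Re > 4000 → turbulent; use the Moody-chart value f = 0.0426.
Darcy-Weisbach: ΔP = f(L/D)(ρV²/2) = 0.0426·(446/0.557)·(1080·0.0302²/2) = 0.0426·800.7·0.4925 = 16.8 Pa.

ΔP ≈ 16.8 Pa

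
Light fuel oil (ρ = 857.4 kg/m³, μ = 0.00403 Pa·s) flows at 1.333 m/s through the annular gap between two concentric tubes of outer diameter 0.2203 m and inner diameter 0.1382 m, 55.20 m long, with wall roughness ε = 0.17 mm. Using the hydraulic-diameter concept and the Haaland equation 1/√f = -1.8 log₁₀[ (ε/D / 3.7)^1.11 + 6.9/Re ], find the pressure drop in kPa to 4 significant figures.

Hydraulic diameter D_h = 4A/P = D_o - D_i = 0.2203 - 0.1382 = 0.0821 m.
Re = ρVD_h/μ = 857.4·1.333·0.0821/0.00403 = 2.328e+04.
ε/D_h = 0.00017/0.0821 = 0.00207; Haaland gives 1/√f = -1.8 log₁₀[0.000246+0.000296] = 5.879, so f = 0.02893.
ΔP = f(L/D_h)(ρV²/2) = 0.02893·55.2/0.0821·761.8 = 1.482e+04 Pa.
ΔP = 14.82 kPa.

ΔP ≈ 14.82 kPa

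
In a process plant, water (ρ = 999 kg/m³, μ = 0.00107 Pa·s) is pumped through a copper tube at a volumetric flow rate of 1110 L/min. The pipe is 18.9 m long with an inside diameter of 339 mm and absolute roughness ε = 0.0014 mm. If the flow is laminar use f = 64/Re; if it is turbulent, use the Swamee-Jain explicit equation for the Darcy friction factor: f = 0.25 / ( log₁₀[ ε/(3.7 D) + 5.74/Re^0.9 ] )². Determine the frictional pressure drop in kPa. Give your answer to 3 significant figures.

ΔP ≈ 0.0229 kPa

Q = 1110 L/min = 1110/60000 = 0.0185 m³/s.
Cross-sectional area A = πD²/4 = π(0.339)²/4 = 0.09026 m²; mean velocity V = Q/A = 0.0185/0.09026 = 0.205 m/s.
Reynolds number Re = ρVD/μ = 999 · 0.205 · 0.339 / 0.00107 = 6.487e+04.
Re > 4000 → turbulent. Relative roughness ε/D = 1.4e-06/0.339 = 4.13e-06. Swamee-Jain: f = 0.25/(log₁₀[4.13e-06/3.7 + 5.74/6.487e+04^0.9])² = 0.25/(log₁₀[1.12e-06 + 0.000268])² = 0.25/(-3.57)² = 0.01961.
Darcy-Weisbach: ΔP = f(L/D)(ρV²/2) = 0.01961·(18.9/0.339)·(999·0.205²/2) = 0.01961·55.75·20.98 = 22.95 Pa.
ΔP = 22.95 Pa = 0.0229 kPa.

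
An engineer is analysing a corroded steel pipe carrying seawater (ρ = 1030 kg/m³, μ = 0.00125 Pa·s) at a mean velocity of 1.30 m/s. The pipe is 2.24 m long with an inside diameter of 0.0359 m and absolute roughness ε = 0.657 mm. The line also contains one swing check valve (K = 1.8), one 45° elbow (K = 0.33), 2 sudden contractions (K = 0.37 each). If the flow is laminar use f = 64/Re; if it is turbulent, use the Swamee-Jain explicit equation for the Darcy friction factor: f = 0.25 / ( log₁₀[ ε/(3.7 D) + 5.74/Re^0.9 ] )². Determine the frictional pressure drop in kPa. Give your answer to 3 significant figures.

ΔP ≈ 5.13 kPa

Reynolds number Re = ρVD/μ = 1030 · 1.3 · 0.0359 / 0.00125 = 3.846e+04.
Re > 4000 → turbulent. Relative roughness ε/D = 0.000657/0.0359 = 0.0183. Swamee-Jain: f = 0.25/(log₁₀[0.0183/3.7 + 5.74/3.846e+04^0.9])² = 0.25/(log₁₀[0.00495 + 0.000429])² = 0.25/(-2.27)² = 0.04853.
Total minor-loss coefficient ΣK = 1·1.8 + 1·0.33 + 2·0.37 = 2.87.
ΔP = [f·L/D + ΣK]·(ρV²/2) = [0.04853·2.24/0.0359 + 2.87]·(1030·1.3²/2) = [3.028 + 2.87]·870.4 = 5134 Pa.
ΔP = 5134 Pa = 5.13 kPa.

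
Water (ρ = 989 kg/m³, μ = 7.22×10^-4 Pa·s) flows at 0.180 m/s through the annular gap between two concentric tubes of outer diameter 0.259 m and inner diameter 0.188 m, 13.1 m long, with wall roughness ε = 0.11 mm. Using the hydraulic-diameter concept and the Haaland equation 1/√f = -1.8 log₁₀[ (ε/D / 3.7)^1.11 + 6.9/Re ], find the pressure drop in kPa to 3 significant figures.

Hydraulic diameter D_h = 4A/P = D_o - D_i = 0.259 - 0.188 = 0.071 m.
Re = ρVD_h/μ = 989·0.18·0.071/0.000722 = 1.751e+04.
ε/D_h = 0.00011/0.071 = 0.00155; Haaland gives 1/√f = -1.8 log₁₀[0.000178+0.000394] = 5.837, so f = 0.02936.
ΔP = f(L/D_h)(ρV²/2) = 0.02936·13.1/0.071·16.02 = 86.78 Pa.
ΔP = 0.0868 kPa.

ΔP ≈ 0.0868 kPa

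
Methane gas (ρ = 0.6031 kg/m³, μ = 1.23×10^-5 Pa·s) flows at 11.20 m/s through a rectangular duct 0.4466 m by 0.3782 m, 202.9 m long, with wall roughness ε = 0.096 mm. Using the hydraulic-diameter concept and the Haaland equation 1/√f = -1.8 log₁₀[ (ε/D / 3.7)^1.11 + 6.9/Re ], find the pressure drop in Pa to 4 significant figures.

ΔP ≈ 315.8 Pa

Hydraulic diameter D_h = 4A/P = 4·(0.4466·0.3782)/(2·(0.4466+0.3782)) = 0.6756/1.65 = 0.4096 m.
Re = ρVD_h/μ = 0.6031·11.2·0.4096/1.23e-05 = 2.249e+05.
ε/D_h = 9.6e-05/0.4096 = 0.000234; Haaland gives 1/√f = -1.8 log₁₀[2.19e-05+3.07e-05] = 7.703, so f = 0.01685.
ΔP = f(L/D_h)(ρV²/2) = 0.01685·202.9/0.4096·37.83 = 315.8 Pa.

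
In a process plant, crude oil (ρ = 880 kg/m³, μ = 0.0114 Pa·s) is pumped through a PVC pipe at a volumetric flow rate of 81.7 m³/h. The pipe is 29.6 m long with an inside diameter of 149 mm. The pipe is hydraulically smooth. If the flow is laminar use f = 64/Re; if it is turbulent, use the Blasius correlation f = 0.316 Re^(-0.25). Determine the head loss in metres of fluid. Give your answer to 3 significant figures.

Q = 81.7 m³/h = 81.7/3600 = 0.02269 m³/s.
Cross-sectional area A = πD²/4 = π(0.149)²/4 = 0.01744 m²; mean velocity V = Q/A = 0.02269/0.01744 = 1.302 m/s.
Reynolds number Re = ρVD/μ = 880 · 1.302 · 0.149 / 0.0114 = 1.497e+04.
Re > 4000 → turbulent. Smooth-pipe (Blasius): f = 0.316 Re^(-0.25) = 0.316/(1.497e+04)^0.25 = 0.02857.
Darcy-Weisbach: ΔP = f(L/D)(ρV²/2) = 0.02857·(29.6/0.149)·(880·1.302²/2) = 0.02857·198.7·745.4 = 4230 Pa.
Head loss h_f = ΔP/(ρg) = 4230/(880·9.81) = 0.490 m.

h_f ≈ 0.490 m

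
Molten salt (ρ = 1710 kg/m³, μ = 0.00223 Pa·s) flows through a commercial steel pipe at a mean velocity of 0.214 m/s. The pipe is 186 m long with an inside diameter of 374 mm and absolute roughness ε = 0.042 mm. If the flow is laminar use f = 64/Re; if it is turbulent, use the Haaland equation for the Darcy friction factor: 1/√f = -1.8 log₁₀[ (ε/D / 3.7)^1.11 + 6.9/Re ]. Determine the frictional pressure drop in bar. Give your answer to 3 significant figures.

ΔP ≈ 0.00392 bar

Reynolds number Re = ρVD/μ = 1710 · 0.214 · 0.374 / 0.00223 = 6.137e+04.
Re > 4000 → turbulent. Relative roughness ε/D = 4.2e-05/0.374 = 0.000112. Haaland: 1/√f = -1.8 log₁₀[(0.000112/3.7)^1.11 + 6.9/6.137e+04] = -1.8 log₁₀[9.67e-06 + 0.000112] = 7.044, so f = 0.02015.
Darcy-Weisbach: ΔP = f(L/D)(ρV²/2) = 0.02015·(186/0.374)·(1710·0.214²/2) = 0.02015·497.3·39.16 = 392.5 Pa.
ΔP = 392.5 Pa = 0.00392 bar.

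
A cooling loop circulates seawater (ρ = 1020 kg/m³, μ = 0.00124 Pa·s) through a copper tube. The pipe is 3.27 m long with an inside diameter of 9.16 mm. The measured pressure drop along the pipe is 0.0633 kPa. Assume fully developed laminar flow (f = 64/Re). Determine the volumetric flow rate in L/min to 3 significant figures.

Q ≈ 0.162 L/min

For laminar flow, f = 64/Re with Re = ρVD/μ, so Darcy-Weisbach reduces to ΔP = 32μLV/D². Solving for V: V = ΔP·D²/(32μL) = 63.3·(0.00916)²/(32·0.00124·3.27) = 0.04093 m/s.
Check: Re = ρVD/μ = 1020·0.04093·0.00916/0.00124 = 308.4 < 2300, so the laminar assumption holds.
Q = V·A = 0.04093·(π/4·0.00916²) = 2.697e-06 m³/s = 0.162 L/min.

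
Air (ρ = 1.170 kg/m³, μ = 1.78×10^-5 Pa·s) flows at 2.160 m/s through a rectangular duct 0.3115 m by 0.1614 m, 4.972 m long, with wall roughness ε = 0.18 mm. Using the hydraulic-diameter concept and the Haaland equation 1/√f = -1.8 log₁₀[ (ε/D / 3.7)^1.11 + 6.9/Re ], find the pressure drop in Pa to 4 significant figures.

ΔP ≈ 1.612 Pa

Hydraulic diameter D_h = 4A/P = 4·(0.3115·0.1614)/(2·(0.3115+0.1614)) = 0.2011/0.9458 = 0.2126 m.
Re = ρVD_h/μ = 1.17·2.16·0.2126/1.78e-05 = 3.019e+04.
ε/D_h = 0.00018/0.2126 = 0.000847; Haaland gives 1/√f = -1.8 log₁₀[9.1e-05+0.000229] = 6.292, so f = 0.02526.
ΔP = f(L/D_h)(ρV²/2) = 0.02526·4.972/0.2126·2.729 = 1.612 Pa.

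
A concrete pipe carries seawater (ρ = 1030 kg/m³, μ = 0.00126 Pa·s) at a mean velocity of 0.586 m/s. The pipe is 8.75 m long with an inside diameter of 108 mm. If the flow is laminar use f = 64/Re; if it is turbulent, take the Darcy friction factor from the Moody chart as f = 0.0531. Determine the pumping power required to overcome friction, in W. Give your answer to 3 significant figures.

P ≈ 4.08 W

Reynolds number Re = ρVD/μ = 1030 · 0.586 · 0.108 / 0.00126 = 5.174e+04.
Re > 4000 → turbulent; use the Moody-chart value f = 0.0531.
Darcy-Weisbach: ΔP = f(L/D)(ρV²/2) = 0.0531·(8.75/0.108)·(1030·0.586²/2) = 0.0531·81.02·176.8 = 760.8 Pa.
Q = V·A = 0.586·0.009161 = 0.005368 m³/s.
Pumping power P = QΔP = 0.005368·760.8 = 4.084 W = 4.08 W.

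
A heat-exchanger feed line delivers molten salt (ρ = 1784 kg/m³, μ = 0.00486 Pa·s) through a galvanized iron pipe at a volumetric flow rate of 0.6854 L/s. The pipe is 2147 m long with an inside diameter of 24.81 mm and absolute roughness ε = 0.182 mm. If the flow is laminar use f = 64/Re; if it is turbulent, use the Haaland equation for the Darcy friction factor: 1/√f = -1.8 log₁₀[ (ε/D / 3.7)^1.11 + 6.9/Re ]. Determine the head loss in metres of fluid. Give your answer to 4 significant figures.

h_f ≈ 345.5 m

Q = 0.6854 L/s = 0.6854/1000 = 0.0006854 m³/s.
Cross-sectional area A = πD²/4 = π(0.02481)²/4 = 0.0004834 m²; mean velocity V = Q/A = 0.0006854/0.0004834 = 1.418 m/s.
Reynolds number Re = ρVD/μ = 1784 · 1.418 · 0.02481 / 0.00486 = 1.291e+04.
Re > 4000 → turbulent. Relative roughness ε/D = 0.000182/0.02481 = 0.00734. Haaland: 1/√f = -1.8 log₁₀[(0.00734/3.7)^1.11 + 6.9/1.291e+04] = -1.8 log₁₀[0.001 + 0.000534] = 5.065, so f = 0.03897.
Darcy-Weisbach: ΔP = f(L/D)(ρV²/2) = 0.03897·(2147/0.02481)·(1784·1.418²/2) = 0.03897·8.654e+04·1793 = 6.047e+06 Pa.
Head loss h_f = ΔP/(ρg) = 6.047e+06/(1784·9.81) = 345.5 m.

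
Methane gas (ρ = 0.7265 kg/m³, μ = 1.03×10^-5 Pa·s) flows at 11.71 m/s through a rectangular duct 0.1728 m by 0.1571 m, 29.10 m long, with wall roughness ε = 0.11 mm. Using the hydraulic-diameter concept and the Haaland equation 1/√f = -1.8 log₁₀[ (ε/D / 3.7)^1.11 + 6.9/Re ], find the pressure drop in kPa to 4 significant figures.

Hydraulic diameter D_h = 4A/P = 4·(0.1728·0.1571)/(2·(0.1728+0.1571)) = 0.1086/0.6598 = 0.1646 m.
Re = ρVD_h/μ = 0.7265·11.71·0.1646/1.03e-05 = 1.359e+05.
ε/D_h = 0.00011/0.1646 = 0.000668; Haaland gives 1/√f = -1.8 log₁₀[7e-05+5.08e-05] = 7.053, so f = 0.02011.
ΔP = f(L/D_h)(ρV²/2) = 0.02011·29.1/0.1646·49.81 = 177.1 Pa.
ΔP = 0.1771 kPa.

ΔP ≈ 0.1771 kPa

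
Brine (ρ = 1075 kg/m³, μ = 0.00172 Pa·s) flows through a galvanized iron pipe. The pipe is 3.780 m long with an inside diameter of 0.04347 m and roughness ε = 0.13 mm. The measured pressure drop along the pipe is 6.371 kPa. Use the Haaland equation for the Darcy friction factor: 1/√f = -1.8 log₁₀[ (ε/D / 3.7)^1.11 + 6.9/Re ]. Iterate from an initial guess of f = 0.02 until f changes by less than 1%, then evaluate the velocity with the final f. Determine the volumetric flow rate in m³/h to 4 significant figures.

Rearranging Darcy-Weisbach: V = √(2·ΔP·D/(f·L·ρ)). With ε/D = 0.00013/0.04347 = 0.00299, iterate starting from f = 0.02:
  f = 0.02 → V = √(2·6371·0.04347/(0.02·3.78·1075)) = 2.611 m/s; Re = ρVD/μ = 7.093e+04; f → 0.02782
  f = 0.02782 → V = 2.214 m/s; Re = 6.014e+04; f → 0.02808
Converged (Δf/f < 1%). With the final f = 0.02808: V = √(2·6371·0.04347/(0.02808·3.78·1075)) = 2.203 m/s.
Q = V·A = 2.203·(π/4·0.04347²) = 0.00327 m³/s = 11.77 m³/h.

Q ≈ 11.77 m³/h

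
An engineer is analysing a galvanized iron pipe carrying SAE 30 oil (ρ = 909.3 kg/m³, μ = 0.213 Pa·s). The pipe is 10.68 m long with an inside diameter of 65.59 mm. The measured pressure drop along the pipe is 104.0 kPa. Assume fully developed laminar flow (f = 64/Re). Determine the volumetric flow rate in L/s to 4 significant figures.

For laminar flow, f = 64/Re with Re = ρVD/μ, so Darcy-Weisbach reduces to ΔP = 32μLV/D². Solving for V: V = ΔP·D²/(32μL) = 1.04e+05·(0.06559)²/(32·0.213·10.68) = 6.146 m/s.
Check: Re = ρVD/μ = 909.3·6.146·0.06559/0.213 = 1721 < 2300, so the laminar assumption holds.
Q = V·A = 6.146·(π/4·0.06559²) = 0.02077 m³/s = 20.77 L/s.

Q ≈ 20.77 L/s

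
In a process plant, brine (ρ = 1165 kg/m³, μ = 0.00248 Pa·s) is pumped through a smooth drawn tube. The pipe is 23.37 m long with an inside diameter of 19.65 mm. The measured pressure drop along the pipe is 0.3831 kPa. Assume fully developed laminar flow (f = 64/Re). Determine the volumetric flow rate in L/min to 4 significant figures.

For laminar flow, f = 64/Re with Re = ρVD/μ, so Darcy-Weisbach reduces to ΔP = 32μLV/D². Solving for V: V = ΔP·D²/(32μL) = 383.1·(0.01965)²/(32·0.00248·23.37) = 0.07976 m/s.
Check: Re = ρVD/μ = 1165·0.07976·0.01965/0.00248 = 736.2 < 2300, so the laminar assumption holds.
Q = V·A = 0.07976·(π/4·0.01965²) = 2.419e-05 m³/s = 1.451 L/min.

Q ≈ 1.451 L/min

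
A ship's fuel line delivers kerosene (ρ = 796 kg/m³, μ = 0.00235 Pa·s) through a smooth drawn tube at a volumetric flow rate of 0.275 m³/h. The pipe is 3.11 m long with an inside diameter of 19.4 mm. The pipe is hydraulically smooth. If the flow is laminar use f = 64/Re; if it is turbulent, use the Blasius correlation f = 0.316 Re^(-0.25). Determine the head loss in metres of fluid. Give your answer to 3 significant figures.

h_f ≈ 0.0206 m

Q = 0.275 m³/h = 0.275/3600 = 7.639e-05 m³/s.
Cross-sectional area A = πD²/4 = π(0.0194)²/4 = 0.0002956 m²; mean velocity V = Q/A = 7.639e-05/0.0002956 = 0.2584 m/s.
Reynolds number Re = ρVD/μ = 796 · 0.2584 · 0.0194 / 0.00235 = 1698.
Re < 2300 → laminar flow, so f = 64/Re = 64/1698 = 0.03769 (the turbulent correlation is not needed).
Darcy-Weisbach: ΔP = f(L/D)(ρV²/2) = 0.03769·(3.11/0.0194)·(796·0.2584²/2) = 0.03769·160.3·26.58 = 160.6 Pa.
Head loss h_f = ΔP/(ρg) = 160.6/(796·9.81) = 0.0206 m.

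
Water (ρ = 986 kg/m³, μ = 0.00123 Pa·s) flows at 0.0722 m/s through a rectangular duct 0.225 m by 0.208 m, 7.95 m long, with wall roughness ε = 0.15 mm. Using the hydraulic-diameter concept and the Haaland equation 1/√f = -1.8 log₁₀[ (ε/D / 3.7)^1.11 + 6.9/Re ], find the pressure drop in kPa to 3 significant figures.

ΔP ≈ 0.00284 kPa

Hydraulic diameter D_h = 4A/P = 4·(0.225·0.208)/(2·(0.225+0.208)) = 0.1872/0.866 = 0.2162 m.
Re = ρVD_h/μ = 986·0.0722·0.2162/0.00123 = 1.251e+04.
ε/D_h = 0.00015/0.2162 = 0.000694; Haaland gives 1/√f = -1.8 log₁₀[7.3e-05+0.000552] = 5.768, so f = 0.03006.
ΔP = f(L/D_h)(ρV²/2) = 0.03006·7.95/0.2162·2.57 = 2.841 Pa.
ΔP = 0.00284 kPa.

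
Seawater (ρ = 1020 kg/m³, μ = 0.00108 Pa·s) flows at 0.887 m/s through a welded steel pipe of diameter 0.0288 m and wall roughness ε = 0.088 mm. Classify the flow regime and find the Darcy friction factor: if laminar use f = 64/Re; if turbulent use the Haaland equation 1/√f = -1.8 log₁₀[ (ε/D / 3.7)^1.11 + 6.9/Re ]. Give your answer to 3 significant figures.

Re = ρVD/μ = 1020·0.887·0.0288/0.00108 = 2.413e+04.
Re > 4000 → turbulent. ε/D = 8.8e-05/0.0288 = 0.00306; Haaland: 1/√f = -1.8 log₁₀[0.000378 + 0.000286] = 5.72, so f = 0.03057.

f ≈ 0.0306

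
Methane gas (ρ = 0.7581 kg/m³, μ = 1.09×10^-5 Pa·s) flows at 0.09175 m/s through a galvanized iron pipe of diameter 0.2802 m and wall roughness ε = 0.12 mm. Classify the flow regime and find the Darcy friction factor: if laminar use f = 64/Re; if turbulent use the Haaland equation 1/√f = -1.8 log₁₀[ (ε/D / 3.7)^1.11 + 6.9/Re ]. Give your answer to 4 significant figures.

f ≈ 0.03579

Re = ρVD/μ = 0.7581·0.09175·0.2802/1.09e-05 = 1788.
Re < 2300 → laminar, so f = 64/Re = 0.03579 (roughness is irrelevant in laminar flow).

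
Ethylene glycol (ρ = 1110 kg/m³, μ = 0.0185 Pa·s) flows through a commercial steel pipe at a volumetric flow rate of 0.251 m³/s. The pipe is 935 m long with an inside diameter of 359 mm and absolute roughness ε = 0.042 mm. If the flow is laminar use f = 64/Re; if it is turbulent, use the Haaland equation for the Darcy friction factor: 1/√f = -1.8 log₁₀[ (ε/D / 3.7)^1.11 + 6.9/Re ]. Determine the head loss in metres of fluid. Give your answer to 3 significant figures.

h_f ≈ 16.9 m

Cross-sectional area A = πD²/4 = π(0.359)²/4 = 0.1012 m²; mean velocity V = Q/A = 0.251/0.1012 = 2.48 m/s.
Reynolds number Re = ρVD/μ = 1110 · 2.48 · 0.359 / 0.0185 = 5.341e+04.
Re > 4000 → turbulent. Relative roughness ε/D = 4.2e-05/0.359 = 0.000117. Haaland: 1/√f = -1.8 log₁₀[(0.000117/3.7)^1.11 + 6.9/5.341e+04] = -1.8 log₁₀[1.01e-05 + 0.000129] = 6.941, so f = 0.02076.
Darcy-Weisbach: ΔP = f(L/D)(ρV²/2) = 0.02076·(935/0.359)·(1110·2.48²/2) = 0.02076·2604·3413 = 1.845e+05 Pa.
Head loss h_f = ΔP/(ρg) = 1.845e+05/(1110·9.81) = 16.9 m.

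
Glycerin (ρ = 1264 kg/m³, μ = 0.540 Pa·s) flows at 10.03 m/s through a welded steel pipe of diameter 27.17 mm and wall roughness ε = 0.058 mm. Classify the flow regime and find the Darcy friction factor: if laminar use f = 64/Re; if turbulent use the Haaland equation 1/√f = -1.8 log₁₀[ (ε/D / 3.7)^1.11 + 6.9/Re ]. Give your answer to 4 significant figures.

Re = ρVD/μ = 1264·10.03·0.02717/0.54 = 637.9.
Re < 2300 → laminar, so f = 64/Re = 0.1003 (roughness is irrelevant in laminar flow).

f ≈ 0.1003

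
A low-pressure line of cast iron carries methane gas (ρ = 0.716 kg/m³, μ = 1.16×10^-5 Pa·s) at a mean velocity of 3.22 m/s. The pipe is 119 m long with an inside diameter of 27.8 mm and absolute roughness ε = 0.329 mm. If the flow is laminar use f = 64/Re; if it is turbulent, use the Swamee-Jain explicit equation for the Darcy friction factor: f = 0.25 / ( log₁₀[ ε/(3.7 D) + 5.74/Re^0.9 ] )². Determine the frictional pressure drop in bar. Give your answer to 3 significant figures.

ΔP ≈ 0.00786 bar

Reynolds number Re = ρVD/μ = 0.716 · 3.22 · 0.0278 / 1.16e-05 = 5525.
Re > 4000 → turbulent. Relative roughness ε/D = 0.000329/0.0278 = 0.0118. Swamee-Jain: f = 0.25/(log₁₀[0.0118/3.7 + 5.74/5525^0.9])² = 0.25/(log₁₀[0.0032 + 0.00246])² = 0.25/(-2.247)² = 0.0495.
Darcy-Weisbach: ΔP = f(L/D)(ρV²/2) = 0.0495·(119/0.0278)·(0.716·3.22²/2) = 0.0495·4281·3.712 = 786.5 Pa.
ΔP = 786.5 Pa = 0.00786 bar.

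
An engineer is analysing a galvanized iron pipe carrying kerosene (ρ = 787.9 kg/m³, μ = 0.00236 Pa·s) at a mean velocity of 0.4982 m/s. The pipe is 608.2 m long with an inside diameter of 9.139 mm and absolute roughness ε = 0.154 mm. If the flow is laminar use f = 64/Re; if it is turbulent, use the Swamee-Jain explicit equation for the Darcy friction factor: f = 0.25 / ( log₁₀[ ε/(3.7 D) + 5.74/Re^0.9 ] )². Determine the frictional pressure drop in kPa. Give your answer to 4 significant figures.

ΔP ≈ 274.0 kPa

Reynolds number Re = ρVD/μ = 787.9 · 0.4982 · 0.009139 / 0.00236 = 1520.
Re < 2300 → laminar flow, so f = 64/Re = 64/1520 = 0.0421 (the turbulent correlation is not needed).
Darcy-Weisbach: ΔP = f(L/D)(ρV²/2) = 0.0421·(608.2/0.009139)·(787.9·0.4982²/2) = 0.0421·6.655e+04·97.78 = 2.74e+05 Pa.
ΔP = 2.74e+05 Pa = 274.0 kPa.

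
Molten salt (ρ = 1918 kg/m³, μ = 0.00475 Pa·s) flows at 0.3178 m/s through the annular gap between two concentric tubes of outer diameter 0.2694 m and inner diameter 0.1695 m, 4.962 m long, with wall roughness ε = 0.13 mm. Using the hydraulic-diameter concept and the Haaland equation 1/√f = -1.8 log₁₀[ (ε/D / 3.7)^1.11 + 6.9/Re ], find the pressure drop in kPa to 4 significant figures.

Hydraulic diameter D_h = 4A/P = D_o - D_i = 0.2694 - 0.1695 = 0.0999 m.
Re = ρVD_h/μ = 1918·0.3178·0.0999/0.00475 = 1.282e+04.
ε/D_h = 0.00013/0.0999 = 0.0013; Haaland gives 1/√f = -1.8 log₁₀[0.000147+0.000538] = 5.696, so f = 0.03082.
ΔP = f(L/D_h)(ρV²/2) = 0.03082·4.962/0.0999·96.86 = 148.3 Pa.
ΔP = 0.1483 kPa.

ΔP ≈ 0.1483 kPa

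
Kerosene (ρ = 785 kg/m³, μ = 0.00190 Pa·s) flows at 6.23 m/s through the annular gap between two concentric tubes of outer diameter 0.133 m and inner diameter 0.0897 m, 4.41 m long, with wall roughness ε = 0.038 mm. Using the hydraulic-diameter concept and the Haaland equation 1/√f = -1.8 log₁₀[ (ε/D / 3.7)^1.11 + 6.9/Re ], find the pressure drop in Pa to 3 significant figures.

Hydraulic diameter D_h = 4A/P = D_o - D_i = 0.133 - 0.0897 = 0.0433 m.
Re = ρVD_h/μ = 785·6.23·0.0433/0.0019 = 1.115e+05.
ε/D_h = 3.8e-05/0.0433 = 0.000878; Haaland gives 1/√f = -1.8 log₁₀[9.47e-05+6.19e-05] = 6.849, so f = 0.02132.
ΔP = f(L/D_h)(ρV²/2) = 0.02132·4.41/0.0433·1.523e+04 = 3.307e+04 Pa.

ΔP ≈ 33100 Pa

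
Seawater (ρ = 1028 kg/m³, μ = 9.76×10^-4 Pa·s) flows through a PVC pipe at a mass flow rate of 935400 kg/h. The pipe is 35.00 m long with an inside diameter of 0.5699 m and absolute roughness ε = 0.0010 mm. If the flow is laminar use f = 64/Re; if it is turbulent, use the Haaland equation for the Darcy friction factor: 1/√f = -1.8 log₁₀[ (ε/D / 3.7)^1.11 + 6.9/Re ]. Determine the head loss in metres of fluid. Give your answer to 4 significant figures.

ṁ = 935400 kg/h = 935400/3600 = 259.8 kg/s.
A = πD²/4 = π(0.5699)²/4 = 0.2551 m²; mean velocity V = ṁ/(ρA) = 259.8/(1028 · 0.2551) = 0.9909 m/s.
Reynolds number Re = ρVD/μ = 1028 · 0.9909 · 0.5699 / 0.000976 = 5.948e+05.
Re > 4000 → turbulent. Relative roughness ε/D = 1e-06/0.5699 = 1.75e-06. Haaland: 1/√f = -1.8 log₁₀[(1.75e-06/3.7)^1.11 + 6.9/5.948e+05] = -1.8 log₁₀[9.56e-08 + 1.16e-05] = 8.877, so f = 0.01269.
Darcy-Weisbach: ΔP = f(L/D)(ρV²/2) = 0.01269·(35/0.5699)·(1028·0.9909²/2) = 0.01269·61.41·504.7 = 393.3 Pa.
Head loss h_f = ΔP/(ρg) = 393.3/(1028·9.81) = 0.03900 m.

h_f ≈ 0.03900 m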